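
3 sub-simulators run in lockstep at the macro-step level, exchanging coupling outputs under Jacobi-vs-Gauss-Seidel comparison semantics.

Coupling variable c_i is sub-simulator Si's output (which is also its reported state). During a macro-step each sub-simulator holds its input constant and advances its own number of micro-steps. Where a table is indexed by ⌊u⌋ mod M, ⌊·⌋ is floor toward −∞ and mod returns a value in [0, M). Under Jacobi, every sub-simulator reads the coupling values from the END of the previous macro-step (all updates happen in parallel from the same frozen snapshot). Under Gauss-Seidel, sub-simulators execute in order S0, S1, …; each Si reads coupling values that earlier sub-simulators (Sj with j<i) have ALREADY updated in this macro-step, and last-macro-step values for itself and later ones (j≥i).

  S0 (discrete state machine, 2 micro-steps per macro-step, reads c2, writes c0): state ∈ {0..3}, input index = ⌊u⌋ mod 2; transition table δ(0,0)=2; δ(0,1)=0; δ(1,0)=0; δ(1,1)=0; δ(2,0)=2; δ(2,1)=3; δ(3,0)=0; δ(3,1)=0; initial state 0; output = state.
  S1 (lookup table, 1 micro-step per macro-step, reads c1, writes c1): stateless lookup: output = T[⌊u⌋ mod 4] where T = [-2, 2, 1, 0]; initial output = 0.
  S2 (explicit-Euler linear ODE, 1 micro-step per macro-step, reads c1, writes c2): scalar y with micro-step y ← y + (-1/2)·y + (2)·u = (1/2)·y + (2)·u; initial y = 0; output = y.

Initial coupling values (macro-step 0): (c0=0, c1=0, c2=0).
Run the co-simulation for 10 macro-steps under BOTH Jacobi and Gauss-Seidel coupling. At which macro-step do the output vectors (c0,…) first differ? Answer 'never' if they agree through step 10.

first divergence at macro-step: 1

[Jacobi] macro 1: S0 reads c2=0 → after 2×micro: 2; S1 reads c1=0 → after 1×micro: -2; S2 reads c1=0 → after 1×micro: 0 ⇒ (c0=2, c1=-2, c2=0)
[Jacobi] macro 2: S0 reads c2=0 → after 2×micro: 2; S1 reads c1=-2 → after 1×micro: 1; S2 reads c1=-2 → after 1×micro: -4 ⇒ (c0=2, c1=1, c2=-4)
[Jacobi] macro 3: S0 reads c2=-4 → after 2×micro: 2; S1 reads c1=1 → after 1×micro: 2; S2 reads c1=1 → after 1×micro: 0 ⇒ (c0=2, c1=2, c2=0)
[Jacobi] macro 4: S0 reads c2=0 → after 2×micro: 2; S1 reads c1=2 → after 1×micro: 1; S2 reads c1=2 → after 1×micro: 4 ⇒ (c0=2, c1=1, c2=4)
[Jacobi] macro 5: S0 reads c2=4 → after 2×micro: 2; S1 reads c1=1 → after 1×micro: 2; S2 reads c1=1 → after 1×micro: 4 ⇒ (c0=2, c1=2, c2=4)
[Jacobi] macro 6: S0 reads c2=4 → after 2×micro: 2; S1 reads c1=2 → after 1×micro: 1; S2 reads c1=2 → after 1×micro: 6 ⇒ (c0=2, c1=1, c2=6)
[Jacobi] macro 7: S0 reads c2=6 → after 2×micro: 2; S1 reads c1=1 → after 1×micro: 2; S2 reads c1=1 → after 1×micro: 5 ⇒ (c0=2, c1=2, c2=5)
[Jacobi] macro 8: S0 reads c2=5 → after 2×micro: 0; S1 reads c1=2 → after 1×micro: 1; S2 reads c1=2 → after 1×micro: 13/2 ⇒ (c0=0, c1=1, c2=13/2)
[Jacobi] macro 9: S0 reads c2=13/2 → after 2×micro: 2; S1 reads c1=1 → after 1×micro: 2; S2 reads c1=1 → after 1×micro: 21/4 ⇒ (c0=2, c1=2, c2=21/4)
[Jacobi] macro 10: S0 reads c2=21/4 → after 2×micro: 0; S1 reads c1=2 → after 1×micro: 1; S2 reads c1=2 → after 1×micro: 53/8 ⇒ (c0=0, c1=1, c2=53/8)
[Gauss-Seidel] macro 1: S0 reads c2=0 → after 2×micro: 2; S1 reads c1=0 → after 1×micro: -2; S2 reads c1=-2 → after 1×micro: -4 ⇒ (c0=2, c1=-2, c2=-4)
[Gauss-Seidel] macro 2: S0 reads c2=-4 → after 2×micro: 2; S1 reads c1=-2 → after 1×micro: 1; S2 reads c1=1 → after 1×micro: 0 ⇒ (c0=2, c1=1, c2=0)
[Gauss-Seidel] macro 3: S0 reads c2=0 → after 2×micro: 2; S1 reads c1=1 → after 1×micro: 2; S2 reads c1=2 → after 1×micro: 4 ⇒ (c0=2, c1=2, c2=4)
[Gauss-Seidel] macro 4: S0 reads c2=4 → after 2×micro: 2; S1 reads c1=2 → after 1×micro: 1; S2 reads c1=1 → after 1×micro: 4 ⇒ (c0=2, c1=1, c2=4)
[Gauss-Seidel] macro 5: S0 reads c2=4 → after 2×micro: 2; S1 reads c1=1 → after 1×micro: 2; S2 reads c1=2 → after 1×micro: 6 ⇒ (c0=2, c1=2, c2=6)
[Gauss-Seidel] macro 6: S0 reads c2=6 → after 2×micro: 2; S1 reads c1=2 → after 1×micro: 1; S2 reads c1=1 → after 1×micro: 5 ⇒ (c0=2, c1=1, c2=5)
[Gauss-Seidel] macro 7: S0 reads c2=5 → after 2×micro: 0; S1 reads c1=1 → after 1×micro: 2; S2 reads c1=2 → after 1×micro: 13/2 ⇒ (c0=0, c1=2, c2=13/2)
[Gauss-Seidel] macro 8: S0 reads c2=13/2 → after 2×micro: 2; S1 reads c1=2 → after 1×micro: 1; S2 reads c1=1 → after 1×micro: 21/4 ⇒ (c0=2, c1=1, c2=21/4)
[Gauss-Seidel] macro 9: S0 reads c2=21/4 → after 2×micro: 0; S1 reads c1=1 → after 1×micro: 2; S2 reads c1=2 → after 1×micro: 53/8 ⇒ (c0=0, c1=2, c2=53/8)
[Gauss-Seidel] macro 10: S0 reads c2=53/8 → after 2×micro: 2; S1 reads c1=2 → after 1×micro: 1; S2 reads c1=1 → after 1×micro: 85/16 ⇒ (c0=2, c1=1, c2=85/16)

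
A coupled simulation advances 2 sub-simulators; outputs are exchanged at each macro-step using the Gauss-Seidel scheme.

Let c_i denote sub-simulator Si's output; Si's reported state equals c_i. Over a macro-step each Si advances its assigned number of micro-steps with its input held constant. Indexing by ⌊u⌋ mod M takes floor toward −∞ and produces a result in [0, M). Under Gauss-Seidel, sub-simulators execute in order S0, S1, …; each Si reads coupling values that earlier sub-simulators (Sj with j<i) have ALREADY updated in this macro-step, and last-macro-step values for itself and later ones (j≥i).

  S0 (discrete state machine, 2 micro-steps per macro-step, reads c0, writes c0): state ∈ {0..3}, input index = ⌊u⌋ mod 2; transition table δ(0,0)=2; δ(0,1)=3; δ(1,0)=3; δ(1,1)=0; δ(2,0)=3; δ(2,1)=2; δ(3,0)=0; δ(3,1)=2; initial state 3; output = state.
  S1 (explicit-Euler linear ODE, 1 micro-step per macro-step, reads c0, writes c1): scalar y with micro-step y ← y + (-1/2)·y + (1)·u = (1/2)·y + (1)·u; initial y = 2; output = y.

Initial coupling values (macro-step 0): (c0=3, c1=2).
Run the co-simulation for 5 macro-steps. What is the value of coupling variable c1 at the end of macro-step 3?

c1 at macro-step 3 = 15/4

macro 1: S0 reads c0=3 → after 2×micro: 2; S1 reads c0=2 → after 1×micro: 3 ⇒ (c0=2, c1=3)
macro 2: S0 reads c0=2 → after 2×micro: 0; S1 reads c0=0 → after 1×micro: 3/2 ⇒ (c0=0, c1=3/2)
macro 3: S0 reads c0=0 → after 2×micro: 3; S1 reads c0=3 → after 1×micro: 15/4 ⇒ (c0=3, c1=15/4)
macro 4: S0 reads c0=3 → after 2×micro: 2; S1 reads c0=2 → after 1×micro: 31/8 ⇒ (c0=2, c1=31/8)
macro 5: S0 reads c0=2 → after 2×micro: 0; S1 reads c0=0 → after 1×micro: 31/16 ⇒ (c0=0, c1=31/16)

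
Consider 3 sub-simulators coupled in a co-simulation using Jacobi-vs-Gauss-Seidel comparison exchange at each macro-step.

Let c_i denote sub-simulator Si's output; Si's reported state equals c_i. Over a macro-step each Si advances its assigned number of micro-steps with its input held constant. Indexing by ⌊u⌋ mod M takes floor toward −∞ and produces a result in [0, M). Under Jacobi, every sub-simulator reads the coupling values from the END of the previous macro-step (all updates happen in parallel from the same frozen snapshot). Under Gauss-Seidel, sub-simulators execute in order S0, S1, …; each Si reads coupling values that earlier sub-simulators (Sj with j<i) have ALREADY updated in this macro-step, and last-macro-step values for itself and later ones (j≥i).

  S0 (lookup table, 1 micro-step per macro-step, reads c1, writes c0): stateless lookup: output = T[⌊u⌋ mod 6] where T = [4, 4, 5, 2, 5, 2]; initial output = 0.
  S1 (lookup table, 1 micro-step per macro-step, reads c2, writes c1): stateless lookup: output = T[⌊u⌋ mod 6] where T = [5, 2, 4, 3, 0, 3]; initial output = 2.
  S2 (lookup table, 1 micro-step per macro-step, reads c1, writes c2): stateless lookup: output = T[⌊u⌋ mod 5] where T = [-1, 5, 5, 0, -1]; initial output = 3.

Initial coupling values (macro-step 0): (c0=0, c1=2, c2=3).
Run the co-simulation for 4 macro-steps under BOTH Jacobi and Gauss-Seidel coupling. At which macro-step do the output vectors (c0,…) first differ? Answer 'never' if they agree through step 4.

[Jacobi] macro 1: S0 reads c1=2 → after 1×micro: 5; S1 reads c2=3 → after 1×micro: 3; S2 reads c1=2 → after 1×micro: 5 ⇒ (c0=5, c1=3, c2=5)
[Jacobi] macro 2: S0 reads c1=3 → after 1×micro: 2; S1 reads c2=5 → after 1×micro: 3; S2 reads c1=3 → after 1×micro: 0 ⇒ (c0=2, c1=3, c2=0)
[Jacobi] macro 3: S0 reads c1=3 → after 1×micro: 2; S1 reads c2=0 → after 1×micro: 5; S2 reads c1=3 → after 1×micro: 0 ⇒ (c0=2, c1=5, c2=0)
[Jacobi] macro 4: S0 reads c1=5 → after 1×micro: 2; S1 reads c2=0 → after 1×micro: 5; S2 reads c1=5 → after 1×micro: -1 ⇒ (c0=2, c1=5, c2=-1)
[Gauss-Seidel] macro 1: S0 reads c1=2 → after 1×micro: 5; S1 reads c2=3 → after 1×micro: 3; S2 reads c1=3 → after 1×micro: 0 ⇒ (c0=5, c1=3, c2=0)
[Gauss-Seidel] macro 2: S0 reads c1=3 → after 1×micro: 2; S1 reads c2=0 → after 1×micro: 5; S2 reads c1=5 → after 1×micro: -1 ⇒ (c0=2, c1=5, c2=-1)
[Gauss-Seidel] macro 3: S0 reads c1=5 → after 1×micro: 2; S1 reads c2=-1 → after 1×micro: 3; S2 reads c1=3 → after 1×micro: 0 ⇒ (c0=2, c1=3, c2=0)
[Gauss-Seidel] macro 4: S0 reads c1=3 → after 1×micro: 2; S1 reads c2=0 → after 1×micro: 5; S2 reads c1=5 → after 1×micro: -1 ⇒ (c0=2, c1=5, c2=-1)

first divergence at macro-step: 1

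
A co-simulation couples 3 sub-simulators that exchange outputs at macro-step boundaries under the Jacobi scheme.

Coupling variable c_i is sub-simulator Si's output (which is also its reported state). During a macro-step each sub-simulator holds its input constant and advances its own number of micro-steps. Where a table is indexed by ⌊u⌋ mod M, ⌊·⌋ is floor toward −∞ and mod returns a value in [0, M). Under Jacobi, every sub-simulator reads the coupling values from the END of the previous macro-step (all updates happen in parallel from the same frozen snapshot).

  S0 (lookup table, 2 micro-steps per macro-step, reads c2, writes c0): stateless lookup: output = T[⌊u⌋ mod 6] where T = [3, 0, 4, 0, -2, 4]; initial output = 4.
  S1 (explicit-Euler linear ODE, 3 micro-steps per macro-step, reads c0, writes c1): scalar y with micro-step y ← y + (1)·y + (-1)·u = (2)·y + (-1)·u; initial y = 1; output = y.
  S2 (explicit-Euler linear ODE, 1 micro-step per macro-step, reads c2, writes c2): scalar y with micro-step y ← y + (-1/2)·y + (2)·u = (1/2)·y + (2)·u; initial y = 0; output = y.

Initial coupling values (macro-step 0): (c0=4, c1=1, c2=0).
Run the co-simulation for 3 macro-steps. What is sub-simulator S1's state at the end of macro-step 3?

S1 state at macro-step 3 = -1469

macro 1: S0 reads c2=0 → after 2×micro: 3; S1 reads c0=4 → after 3×micro: -20; S2 reads c2=0 → after 1×micro: 0 ⇒ (c0=3, c1=-20, c2=0)
macro 2: S0 reads c2=0 → after 2×micro: 3; S1 reads c0=3 → after 3×micro: -181; S2 reads c2=0 → after 1×micro: 0 ⇒ (c0=3, c1=-181, c2=0)
macro 3: S0 reads c2=0 → after 2×micro: 3; S1 reads c0=3 → after 3×micro: -1469; S2 reads c2=0 → after 1×micro: 0 ⇒ (c0=3, c1=-1469, c2=0)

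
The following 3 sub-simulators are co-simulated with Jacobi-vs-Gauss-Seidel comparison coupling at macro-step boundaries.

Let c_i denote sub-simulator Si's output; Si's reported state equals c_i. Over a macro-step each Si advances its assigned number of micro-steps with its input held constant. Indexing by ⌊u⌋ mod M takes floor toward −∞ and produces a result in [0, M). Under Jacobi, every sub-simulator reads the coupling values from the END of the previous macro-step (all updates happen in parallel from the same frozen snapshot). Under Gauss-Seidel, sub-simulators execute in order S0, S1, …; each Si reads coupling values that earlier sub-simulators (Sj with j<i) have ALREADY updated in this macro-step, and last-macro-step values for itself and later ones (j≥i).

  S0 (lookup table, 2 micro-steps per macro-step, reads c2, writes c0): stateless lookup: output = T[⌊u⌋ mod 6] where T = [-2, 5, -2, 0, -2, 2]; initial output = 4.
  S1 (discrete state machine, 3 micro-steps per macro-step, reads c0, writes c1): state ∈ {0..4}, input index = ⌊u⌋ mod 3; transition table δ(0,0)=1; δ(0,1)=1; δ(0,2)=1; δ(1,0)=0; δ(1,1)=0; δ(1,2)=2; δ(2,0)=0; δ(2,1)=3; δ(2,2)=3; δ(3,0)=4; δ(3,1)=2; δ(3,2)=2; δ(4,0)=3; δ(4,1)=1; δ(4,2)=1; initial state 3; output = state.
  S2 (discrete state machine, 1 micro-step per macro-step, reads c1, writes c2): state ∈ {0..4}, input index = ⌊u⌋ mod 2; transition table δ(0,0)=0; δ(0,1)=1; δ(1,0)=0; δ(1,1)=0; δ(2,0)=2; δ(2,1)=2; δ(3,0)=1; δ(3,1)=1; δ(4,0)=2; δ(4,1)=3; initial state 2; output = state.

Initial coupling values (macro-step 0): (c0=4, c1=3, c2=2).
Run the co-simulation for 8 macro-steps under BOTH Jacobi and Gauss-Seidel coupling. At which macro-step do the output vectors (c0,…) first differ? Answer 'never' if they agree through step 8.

first divergence at macro-step: never

[Jacobi] macro 1: S0 reads c2=2 → after 2×micro: -2; S1 reads c0=4 → after 3×micro: 2; S2 reads c1=3 → after 1×micro: 2 ⇒ (c0=-2, c1=2, c2=2)
[Jacobi] macro 2: S0 reads c2=2 → after 2×micro: -2; S1 reads c0=-2 → after 3×micro: 3; S2 reads c1=2 → after 1×micro: 2 ⇒ (c0=-2, c1=3, c2=2)
[Jacobi] macro 3: S0 reads c2=2 → after 2×micro: -2; S1 reads c0=-2 → after 3×micro: 2; S2 reads c1=3 → after 1×micro: 2 ⇒ (c0=-2, c1=2, c2=2)
[Jacobi] macro 4: S0 reads c2=2 → after 2×micro: -2; S1 reads c0=-2 → after 3×micro: 3; S2 reads c1=2 → after 1×micro: 2 ⇒ (c0=-2, c1=3, c2=2)
[Jacobi] macro 5: S0 reads c2=2 → after 2×micro: -2; S1 reads c0=-2 → after 3×micro: 2; S2 reads c1=3 → after 1×micro: 2 ⇒ (c0=-2, c1=2, c2=2)
[Jacobi] macro 6: S0 reads c2=2 → after 2×micro: -2; S1 reads c0=-2 → after 3×micro: 3; S2 reads c1=2 → after 1×micro: 2 ⇒ (c0=-2, c1=3, c2=2)
[Jacobi] macro 7: S0 reads c2=2 → after 2×micro: -2; S1 reads c0=-2 → after 3×micro: 2; S2 reads c1=3 → after 1×micro: 2 ⇒ (c0=-2, c1=2, c2=2)
[Jacobi] macro 8: S0 reads c2=2 → after 2×micro: -2; S1 reads c0=-2 → after 3×micro: 3; S2 reads c1=2 → after 1×micro: 2 ⇒ (c0=-2, c1=3, c2=2)
[Gauss-Seidel] macro 1: S0 reads c2=2 → after 2×micro: -2; S1 reads c0=-2 → after 3×micro: 2; S2 reads c1=2 → after 1×micro: 2 ⇒ (c0=-2, c1=2, c2=2)
[Gauss-Seidel] macro 2: S0 reads c2=2 → after 2×micro: -2; S1 reads c0=-2 → after 3×micro: 3; S2 reads c1=3 → after 1×micro: 2 ⇒ (c0=-2, c1=3, c2=2)
[Gauss-Seidel] macro 3: S0 reads c2=2 → after 2×micro: -2; S1 reads c0=-2 → after 3×micro: 2; S2 reads c1=2 → after 1×micro: 2 ⇒ (c0=-2, c1=2, c2=2)
[Gauss-Seidel] macro 4: S0 reads c2=2 → after 2×micro: -2; S1 reads c0=-2 → after 3×micro: 3; S2 reads c1=3 → after 1×micro: 2 ⇒ (c0=-2, c1=3, c2=2)
[Gauss-Seidel] macro 5: S0 reads c2=2 → after 2×micro: -2; S1 reads c0=-2 → after 3×micro: 2; S2 reads c1=2 → after 1×micro: 2 ⇒ (c0=-2, c1=2, c2=2)
[Gauss-Seidel] macro 6: S0 reads c2=2 → after 2×micro: -2; S1 reads c0=-2 → after 3×micro: 3; S2 reads c1=3 → after 1×micro: 2 ⇒ (c0=-2, c1=3, c2=2)
[Gauss-Seidel] macro 7: S0 reads c2=2 → after 2×micro: -2; S1 reads c0=-2 → after 3×micro: 2; S2 reads c1=2 → after 1×micro: 2 ⇒ (c0=-2, c1=2, c2=2)
[Gauss-Seidel] macro 8: S0 reads c2=2 → after 2×micro: -2; S1 reads c0=-2 → after 3×micro: 3; S2 reads c1=3 → after 1×micro: 2 ⇒ (c0=-2, c1=3, c2=2)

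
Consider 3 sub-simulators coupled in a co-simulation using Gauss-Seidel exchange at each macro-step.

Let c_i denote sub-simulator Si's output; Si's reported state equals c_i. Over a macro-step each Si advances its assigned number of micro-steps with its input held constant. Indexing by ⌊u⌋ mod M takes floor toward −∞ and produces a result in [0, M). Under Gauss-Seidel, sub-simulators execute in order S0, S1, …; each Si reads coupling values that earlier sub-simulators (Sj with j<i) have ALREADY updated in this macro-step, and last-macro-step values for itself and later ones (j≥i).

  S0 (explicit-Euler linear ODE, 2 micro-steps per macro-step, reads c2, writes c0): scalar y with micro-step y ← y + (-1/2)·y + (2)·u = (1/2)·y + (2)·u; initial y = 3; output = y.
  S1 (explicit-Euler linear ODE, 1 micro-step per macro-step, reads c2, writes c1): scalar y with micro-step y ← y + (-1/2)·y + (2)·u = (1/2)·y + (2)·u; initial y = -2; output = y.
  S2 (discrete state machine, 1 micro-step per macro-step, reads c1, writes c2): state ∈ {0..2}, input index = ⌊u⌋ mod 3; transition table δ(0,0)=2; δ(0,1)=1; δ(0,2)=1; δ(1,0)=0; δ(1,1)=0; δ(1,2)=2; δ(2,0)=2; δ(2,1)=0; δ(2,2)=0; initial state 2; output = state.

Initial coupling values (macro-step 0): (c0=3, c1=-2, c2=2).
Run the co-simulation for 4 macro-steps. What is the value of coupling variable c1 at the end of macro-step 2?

macro 1: S0 reads c2=2 → after 2×micro: 27/4; S1 reads c2=2 → after 1×micro: 3; S2 reads c1=3 → after 1×micro: 2 ⇒ (c0=27/4, c1=3, c2=2)
macro 2: S0 reads c2=2 → after 2×micro: 123/16; S1 reads c2=2 → after 1×micro: 11/2; S2 reads c1=11/2 → after 1×micro: 0 ⇒ (c0=123/16, c1=11/2, c2=0)
macro 3: S0 reads c2=0 → after 2×micro: 123/64; S1 reads c2=0 → after 1×micro: 11/4; S2 reads c1=11/4 → after 1×micro: 1 ⇒ (c0=123/64, c1=11/4, c2=1)
macro 4: S0 reads c2=1 → after 2×micro: 891/256; S1 reads c2=1 → after 1×micro: 27/8; S2 reads c1=27/8 → after 1×micro: 0 ⇒ (c0=891/256, c1=27/8, c2=0)

c1 at macro-step 2 = 11/2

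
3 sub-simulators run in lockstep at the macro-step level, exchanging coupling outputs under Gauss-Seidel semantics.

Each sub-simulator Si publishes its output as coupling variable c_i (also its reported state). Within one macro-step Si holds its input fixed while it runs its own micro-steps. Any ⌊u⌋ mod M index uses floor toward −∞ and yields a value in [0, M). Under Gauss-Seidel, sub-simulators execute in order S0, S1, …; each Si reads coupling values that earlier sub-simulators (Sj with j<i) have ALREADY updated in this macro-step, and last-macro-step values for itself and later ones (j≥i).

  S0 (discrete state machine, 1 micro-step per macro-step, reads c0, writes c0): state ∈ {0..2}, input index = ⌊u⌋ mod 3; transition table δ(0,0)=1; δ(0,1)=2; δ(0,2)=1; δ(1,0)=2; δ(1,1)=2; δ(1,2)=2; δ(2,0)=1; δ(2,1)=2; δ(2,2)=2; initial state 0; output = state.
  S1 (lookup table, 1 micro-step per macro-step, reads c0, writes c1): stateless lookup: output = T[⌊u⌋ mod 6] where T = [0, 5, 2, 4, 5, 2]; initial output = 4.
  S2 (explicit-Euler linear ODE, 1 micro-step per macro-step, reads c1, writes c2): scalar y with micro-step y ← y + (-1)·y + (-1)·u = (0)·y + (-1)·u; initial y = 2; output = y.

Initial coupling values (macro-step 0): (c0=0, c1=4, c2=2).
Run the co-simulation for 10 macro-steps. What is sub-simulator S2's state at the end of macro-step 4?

macro 1: S0 reads c0=0 → after 1×micro: 1; S1 reads c0=1 → after 1×micro: 5; S2 reads c1=5 → after 1×micro: -5 ⇒ (c0=1, c1=5, c2=-5)
macro 2: S0 reads c0=1 → after 1×micro: 2; S1 reads c0=2 → after 1×micro: 2; S2 reads c1=2 → after 1×micro: -2 ⇒ (c0=2, c1=2, c2=-2)
macro 3: S0 reads c0=2 → after 1×micro: 2; S1 reads c0=2 → after 1×micro: 2; S2 reads c1=2 → after 1×micro: -2 ⇒ (c0=2, c1=2, c2=-2)
macro 4: S0 reads c0=2 → after 1×micro: 2; S1 reads c0=2 → after 1×micro: 2; S2 reads c1=2 → after 1×micro: -2 ⇒ (c0=2, c1=2, c2=-2)
macro 5: S0 reads c0=2 → after 1×micro: 2; S1 reads c0=2 → after 1×micro: 2; S2 reads c1=2 → after 1×micro: -2 ⇒ (c0=2, c1=2, c2=-2)
macro 6: S0 reads c0=2 → after 1×micro: 2; S1 reads c0=2 → after 1×micro: 2; S2 reads c1=2 → after 1×micro: -2 ⇒ (c0=2, c1=2, c2=-2)
macro 7: S0 reads c0=2 → after 1×micro: 2; S1 reads c0=2 → after 1×micro: 2; S2 reads c1=2 → after 1×micro: -2 ⇒ (c0=2, c1=2, c2=-2)
macro 8: S0 reads c0=2 → after 1×micro: 2; S1 reads c0=2 → after 1×micro: 2; S2 reads c1=2 → after 1×micro: -2 ⇒ (c0=2, c1=2, c2=-2)
macro 9: S0 reads c0=2 → after 1×micro: 2; S1 reads c0=2 → after 1×micro: 2; S2 reads c1=2 → after 1×micro: -2 ⇒ (c0=2, c1=2, c2=-2)
macro 10: S0 reads c0=2 → after 1×micro: 2; S1 reads c0=2 → after 1×micro: 2; S2 reads c1=2 → after 1×micro: -2 ⇒ (c0=2, c1=2, c2=-2)

S2 state at macro-step 4 = -2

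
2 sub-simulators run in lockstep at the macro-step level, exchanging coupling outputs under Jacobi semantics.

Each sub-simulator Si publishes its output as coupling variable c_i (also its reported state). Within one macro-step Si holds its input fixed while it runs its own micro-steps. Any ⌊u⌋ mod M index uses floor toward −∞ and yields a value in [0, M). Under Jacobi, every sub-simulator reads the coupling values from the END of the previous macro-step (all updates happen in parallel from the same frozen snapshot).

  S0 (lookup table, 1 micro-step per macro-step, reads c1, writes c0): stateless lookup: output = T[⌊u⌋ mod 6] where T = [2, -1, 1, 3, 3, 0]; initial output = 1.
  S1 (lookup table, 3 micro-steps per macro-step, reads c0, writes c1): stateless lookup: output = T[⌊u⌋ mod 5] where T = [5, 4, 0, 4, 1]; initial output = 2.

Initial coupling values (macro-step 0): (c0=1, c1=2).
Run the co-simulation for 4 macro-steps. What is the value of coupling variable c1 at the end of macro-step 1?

macro 1: S0 reads c1=2 → after 1×micro: 1; S1 reads c0=1 → after 3×micro: 4 ⇒ (c0=1, c1=4)
macro 2: S0 reads c1=4 → after 1×micro: 3; S1 reads c0=1 → after 3×micro: 4 ⇒ (c0=3, c1=4)
macro 3: S0 reads c1=4 → after 1×micro: 3; S1 reads c0=3 → after 3×micro: 4 ⇒ (c0=3, c1=4)
macro 4: S0 reads c1=4 → after 1×micro: 3; S1 reads c0=3 → after 3×micro: 4 ⇒ (c0=3, c1=4)

c1 at macro-step 1 = 4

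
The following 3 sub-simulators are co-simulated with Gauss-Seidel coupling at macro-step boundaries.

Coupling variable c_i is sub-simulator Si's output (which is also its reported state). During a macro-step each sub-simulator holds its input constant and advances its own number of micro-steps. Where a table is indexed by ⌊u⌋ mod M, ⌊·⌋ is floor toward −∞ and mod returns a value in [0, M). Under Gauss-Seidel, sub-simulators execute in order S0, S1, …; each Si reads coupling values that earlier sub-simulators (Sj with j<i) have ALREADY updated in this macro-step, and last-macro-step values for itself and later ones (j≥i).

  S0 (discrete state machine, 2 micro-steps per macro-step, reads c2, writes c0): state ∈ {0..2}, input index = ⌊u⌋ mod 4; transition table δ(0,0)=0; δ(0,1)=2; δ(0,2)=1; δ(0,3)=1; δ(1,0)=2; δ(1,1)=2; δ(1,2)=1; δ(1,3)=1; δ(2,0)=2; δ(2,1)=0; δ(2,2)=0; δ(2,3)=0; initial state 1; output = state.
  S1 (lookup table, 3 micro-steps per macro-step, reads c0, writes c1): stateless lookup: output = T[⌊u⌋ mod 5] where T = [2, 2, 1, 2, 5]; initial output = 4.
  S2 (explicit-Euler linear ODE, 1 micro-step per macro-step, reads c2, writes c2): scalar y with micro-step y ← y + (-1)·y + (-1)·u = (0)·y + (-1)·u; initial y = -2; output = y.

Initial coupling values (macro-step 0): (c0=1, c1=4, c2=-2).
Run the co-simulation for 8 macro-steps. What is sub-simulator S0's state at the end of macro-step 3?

S0 state at macro-step 3 = 1

macro 1: S0 reads c2=-2 → after 2×micro: 1; S1 reads c0=1 → after 3×micro: 2; S2 reads c2=-2 → after 1×micro: 2 ⇒ (c0=1, c1=2, c2=2)
macro 2: S0 reads c2=2 → after 2×micro: 1; S1 reads c0=1 → after 3×micro: 2; S2 reads c2=2 → after 1×micro: -2 ⇒ (c0=1, c1=2, c2=-2)
macro 3: S0 reads c2=-2 → after 2×micro: 1; S1 reads c0=1 → after 3×micro: 2; S2 reads c2=-2 → after 1×micro: 2 ⇒ (c0=1, c1=2, c2=2)
macro 4: S0 reads c2=2 → after 2×micro: 1; S1 reads c0=1 → after 3×micro: 2; S2 reads c2=2 → after 1×micro: -2 ⇒ (c0=1, c1=2, c2=-2)
macro 5: S0 reads c2=-2 → after 2×micro: 1; S1 reads c0=1 → after 3×micro: 2; S2 reads c2=-2 → after 1×micro: 2 ⇒ (c0=1, c1=2, c2=2)
macro 6: S0 reads c2=2 → after 2×micro: 1; S1 reads c0=1 → after 3×micro: 2; S2 reads c2=2 → after 1×micro: -2 ⇒ (c0=1, c1=2, c2=-2)
macro 7: S0 reads c2=-2 → after 2×micro: 1; S1 reads c0=1 → after 3×micro: 2; S2 reads c2=-2 → after 1×micro: 2 ⇒ (c0=1, c1=2, c2=2)
macro 8: S0 reads c2=2 → after 2×micro: 1; S1 reads c0=1 → after 3×micro: 2; S2 reads c2=2 → after 1×micro: -2 ⇒ (c0=1, c1=2, c2=-2)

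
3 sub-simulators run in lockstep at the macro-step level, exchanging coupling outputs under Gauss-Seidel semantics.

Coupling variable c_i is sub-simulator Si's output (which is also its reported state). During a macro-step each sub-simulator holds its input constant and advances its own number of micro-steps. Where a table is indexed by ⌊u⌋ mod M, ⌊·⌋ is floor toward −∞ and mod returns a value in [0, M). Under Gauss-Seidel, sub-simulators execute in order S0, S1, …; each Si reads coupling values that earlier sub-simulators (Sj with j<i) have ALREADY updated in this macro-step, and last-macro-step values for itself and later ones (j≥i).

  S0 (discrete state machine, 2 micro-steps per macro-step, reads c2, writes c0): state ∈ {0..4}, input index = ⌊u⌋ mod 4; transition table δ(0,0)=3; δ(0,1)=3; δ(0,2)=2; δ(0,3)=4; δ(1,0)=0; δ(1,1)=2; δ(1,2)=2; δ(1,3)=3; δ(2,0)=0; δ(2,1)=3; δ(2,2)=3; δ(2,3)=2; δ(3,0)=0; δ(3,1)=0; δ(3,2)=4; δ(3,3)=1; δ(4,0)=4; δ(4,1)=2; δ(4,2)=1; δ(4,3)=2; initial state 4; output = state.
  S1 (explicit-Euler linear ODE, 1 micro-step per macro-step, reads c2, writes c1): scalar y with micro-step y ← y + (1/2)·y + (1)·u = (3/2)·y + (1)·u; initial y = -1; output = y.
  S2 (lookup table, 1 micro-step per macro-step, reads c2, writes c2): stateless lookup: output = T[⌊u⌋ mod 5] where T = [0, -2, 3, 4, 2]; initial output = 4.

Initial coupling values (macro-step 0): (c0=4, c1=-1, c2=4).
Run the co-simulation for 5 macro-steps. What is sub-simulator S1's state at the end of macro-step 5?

macro 1: S0 reads c2=4 → after 2×micro: 4; S1 reads c2=4 → after 1×micro: 5/2; S2 reads c2=4 → after 1×micro: 2 ⇒ (c0=4, c1=5/2, c2=2)
macro 2: S0 reads c2=2 → after 2×micro: 2; S1 reads c2=2 → after 1×micro: 23/4; S2 reads c2=2 → after 1×micro: 3 ⇒ (c0=2, c1=23/4, c2=3)
macro 3: S0 reads c2=3 → after 2×micro: 2; S1 reads c2=3 → after 1×micro: 93/8; S2 reads c2=3 → after 1×micro: 4 ⇒ (c0=2, c1=93/8, c2=4)
macro 4: S0 reads c2=4 → after 2×micro: 3; S1 reads c2=4 → after 1×micro: 343/16; S2 reads c2=4 → after 1×micro: 2 ⇒ (c0=3, c1=343/16, c2=2)
macro 5: S0 reads c2=2 → after 2×micro: 1; S1 reads c2=2 → after 1×micro: 1093/32; S2 reads c2=2 → after 1×micro: 3 ⇒ (c0=1, c1=1093/32, c2=3)

S1 state at macro-step 5 = 1093/32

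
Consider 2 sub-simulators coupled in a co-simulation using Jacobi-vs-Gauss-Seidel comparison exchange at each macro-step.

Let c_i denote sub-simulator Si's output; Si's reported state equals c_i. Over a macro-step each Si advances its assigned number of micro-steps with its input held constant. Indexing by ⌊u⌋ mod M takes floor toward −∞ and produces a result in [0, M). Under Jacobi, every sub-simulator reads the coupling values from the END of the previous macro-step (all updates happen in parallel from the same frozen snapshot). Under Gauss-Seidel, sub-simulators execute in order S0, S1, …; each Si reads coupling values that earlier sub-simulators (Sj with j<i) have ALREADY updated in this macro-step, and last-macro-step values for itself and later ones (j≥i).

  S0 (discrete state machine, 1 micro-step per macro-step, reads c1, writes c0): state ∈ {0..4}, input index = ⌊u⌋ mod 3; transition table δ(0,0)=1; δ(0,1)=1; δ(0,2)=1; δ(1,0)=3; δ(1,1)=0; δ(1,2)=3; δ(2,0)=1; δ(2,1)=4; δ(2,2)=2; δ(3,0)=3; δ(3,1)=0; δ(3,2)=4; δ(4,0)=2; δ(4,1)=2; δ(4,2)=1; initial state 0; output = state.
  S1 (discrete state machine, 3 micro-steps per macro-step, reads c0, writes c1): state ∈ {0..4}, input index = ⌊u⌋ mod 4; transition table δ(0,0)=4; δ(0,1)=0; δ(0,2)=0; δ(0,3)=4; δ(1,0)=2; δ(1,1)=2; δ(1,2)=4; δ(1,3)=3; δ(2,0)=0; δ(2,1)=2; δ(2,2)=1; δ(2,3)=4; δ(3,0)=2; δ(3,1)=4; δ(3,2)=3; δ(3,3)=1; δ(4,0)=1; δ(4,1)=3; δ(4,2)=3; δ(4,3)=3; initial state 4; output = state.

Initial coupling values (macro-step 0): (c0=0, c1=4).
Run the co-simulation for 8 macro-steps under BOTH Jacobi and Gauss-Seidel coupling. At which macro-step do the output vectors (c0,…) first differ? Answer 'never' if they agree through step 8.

[Jacobi] macro 1: S0 reads c1=4 → after 1×micro: 1; S1 reads c0=0 → after 3×micro: 0 ⇒ (c0=1, c1=0)
[Jacobi] macro 2: S0 reads c1=0 → after 1×micro: 3; S1 reads c0=1 → after 3×micro: 0 ⇒ (c0=3, c1=0)
[Jacobi] macro 3: S0 reads c1=0 → after 1×micro: 3; S1 reads c0=3 → after 3×micro: 1 ⇒ (c0=3, c1=1)
[Jacobi] macro 4: S0 reads c1=1 → after 1×micro: 0; S1 reads c0=3 → after 3×micro: 3 ⇒ (c0=0, c1=3)
[Jacobi] macro 5: S0 reads c1=3 → after 1×micro: 1; S1 reads c0=0 → after 3×micro: 4 ⇒ (c0=1, c1=4)
[Jacobi] macro 6: S0 reads c1=4 → after 1×micro: 0; S1 reads c0=1 → after 3×micro: 3 ⇒ (c0=0, c1=3)
[Jacobi] macro 7: S0 reads c1=3 → after 1×micro: 1; S1 reads c0=0 → after 3×micro: 4 ⇒ (c0=1, c1=4)
[Jacobi] macro 8: S0 reads c1=4 → after 1×micro: 0; S1 reads c0=1 → after 3×micro: 3 ⇒ (c0=0, c1=3)
[Gauss-Seidel] macro 1: S0 reads c1=4 → after 1×micro: 1; S1 reads c0=1 → after 3×micro: 3 ⇒ (c0=1, c1=3)
[Gauss-Seidel] macro 2: S0 reads c1=3 → after 1×micro: 3; S1 reads c0=3 → after 3×micro: 1 ⇒ (c0=3, c1=1)
[Gauss-Seidel] macro 3: S0 reads c1=1 → after 1×micro: 0; S1 reads c0=0 → after 3×micro: 4 ⇒ (c0=0, c1=4)
[Gauss-Seidel] macro 4: S0 reads c1=4 → after 1×micro: 1; S1 reads c0=1 → after 3×micro: 3 ⇒ (c0=1, c1=3)
[Gauss-Seidel] macro 5: S0 reads c1=3 → after 1×micro: 3; S1 reads c0=3 → after 3×micro: 1 ⇒ (c0=3, c1=1)
[Gauss-Seidel] macro 6: S0 reads c1=1 → after 1×micro: 0; S1 reads c0=0 → after 3×micro: 4 ⇒ (c0=0, c1=4)
[Gauss-Seidel] macro 7: S0 reads c1=4 → after 1×micro: 1; S1 reads c0=1 → after 3×micro: 3 ⇒ (c0=1, c1=3)
[Gauss-Seidel] macro 8: S0 reads c1=3 → after 1×micro: 3; S1 reads c0=3 → after 3×micro: 1 ⇒ (c0=3, c1=1)

first divergence at macro-step: 1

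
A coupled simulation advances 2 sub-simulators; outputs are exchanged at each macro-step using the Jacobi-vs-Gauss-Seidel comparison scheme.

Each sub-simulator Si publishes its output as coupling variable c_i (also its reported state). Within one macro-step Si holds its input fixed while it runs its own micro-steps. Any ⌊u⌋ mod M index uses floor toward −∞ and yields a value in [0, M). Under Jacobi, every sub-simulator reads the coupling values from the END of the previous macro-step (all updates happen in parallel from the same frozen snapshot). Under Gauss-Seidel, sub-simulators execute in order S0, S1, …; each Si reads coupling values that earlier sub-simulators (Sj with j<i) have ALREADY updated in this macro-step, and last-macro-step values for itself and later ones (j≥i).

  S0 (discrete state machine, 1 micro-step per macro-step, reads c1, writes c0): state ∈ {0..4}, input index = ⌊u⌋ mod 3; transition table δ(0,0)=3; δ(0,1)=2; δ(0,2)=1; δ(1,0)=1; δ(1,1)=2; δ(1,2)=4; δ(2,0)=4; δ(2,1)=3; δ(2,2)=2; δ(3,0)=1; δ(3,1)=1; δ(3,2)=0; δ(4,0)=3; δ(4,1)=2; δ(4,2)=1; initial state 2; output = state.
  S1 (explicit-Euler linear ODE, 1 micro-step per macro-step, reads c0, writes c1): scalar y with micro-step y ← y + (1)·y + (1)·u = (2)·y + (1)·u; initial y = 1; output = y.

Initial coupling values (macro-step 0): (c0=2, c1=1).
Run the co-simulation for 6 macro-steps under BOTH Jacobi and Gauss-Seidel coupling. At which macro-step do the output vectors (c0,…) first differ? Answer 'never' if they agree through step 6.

[Jacobi] macro 1: S0 reads c1=1 → after 1×micro: 3; S1 reads c0=2 → after 1×micro: 4 ⇒ (c0=3, c1=4)
[Jacobi] macro 2: S0 reads c1=4 → after 1×micro: 1; S1 reads c0=3 → after 1×micro: 11 ⇒ (c0=1, c1=11)
[Jacobi] macro 3: S0 reads c1=11 → after 1×micro: 4; S1 reads c0=1 → after 1×micro: 23 ⇒ (c0=4, c1=23)
[Jacobi] macro 4: S0 reads c1=23 → after 1×micro: 1; S1 reads c0=4 → after 1×micro: 50 ⇒ (c0=1, c1=50)
[Jacobi] macro 5: S0 reads c1=50 → after 1×micro: 4; S1 reads c0=1 → after 1×micro: 101 ⇒ (c0=4, c1=101)
[Jacobi] macro 6: S0 reads c1=101 → after 1×micro: 1; S1 reads c0=4 → after 1×micro: 206 ⇒ (c0=1, c1=206)
[Gauss-Seidel] macro 1: S0 reads c1=1 → after 1×micro: 3; S1 reads c0=3 → after 1×micro: 5 ⇒ (c0=3, c1=5)
[Gauss-Seidel] macro 2: S0 reads c1=5 → after 1×micro: 0; S1 reads c0=0 → after 1×micro: 10 ⇒ (c0=0, c1=10)
[Gauss-Seidel] macro 3: S0 reads c1=10 → after 1×micro: 2; S1 reads c0=2 → after 1×micro: 22 ⇒ (c0=2, c1=22)
[Gauss-Seidel] macro 4: S0 reads c1=22 → after 1×micro: 3; S1 reads c0=3 → after 1×micro: 47 ⇒ (c0=3, c1=47)
[Gauss-Seidel] macro 5: S0 reads c1=47 → after 1×micro: 0; S1 reads c0=0 → after 1×micro: 94 ⇒ (c0=0, c1=94)
[Gauss-Seidel] macro 6: S0 reads c1=94 → after 1×micro: 2; S1 reads c0=2 → after 1×micro: 190 ⇒ (c0=2, c1=190)

first divergence at macro-step: 1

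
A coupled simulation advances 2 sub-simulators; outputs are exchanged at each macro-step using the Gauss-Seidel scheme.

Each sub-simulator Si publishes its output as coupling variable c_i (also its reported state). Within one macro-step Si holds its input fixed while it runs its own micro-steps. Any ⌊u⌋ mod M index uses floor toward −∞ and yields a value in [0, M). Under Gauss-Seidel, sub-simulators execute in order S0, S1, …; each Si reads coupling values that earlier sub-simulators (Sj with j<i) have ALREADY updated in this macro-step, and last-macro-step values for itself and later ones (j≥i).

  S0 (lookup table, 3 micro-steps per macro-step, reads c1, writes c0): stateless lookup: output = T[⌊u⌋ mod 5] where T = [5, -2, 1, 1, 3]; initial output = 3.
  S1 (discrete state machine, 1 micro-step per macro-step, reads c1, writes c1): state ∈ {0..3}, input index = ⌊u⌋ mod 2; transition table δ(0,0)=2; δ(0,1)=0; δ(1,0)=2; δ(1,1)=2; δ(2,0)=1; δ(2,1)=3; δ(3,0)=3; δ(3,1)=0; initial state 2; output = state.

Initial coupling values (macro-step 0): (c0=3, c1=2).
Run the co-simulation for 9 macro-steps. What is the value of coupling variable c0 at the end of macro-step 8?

c0 at macro-step 8 = -2

macro 1: S0 reads c1=2 → after 3×micro: 1; S1 reads c1=2 → after 1×micro: 1 ⇒ (c0=1, c1=1)
macro 2: S0 reads c1=1 → after 3×micro: -2; S1 reads c1=1 → after 1×micro: 2 ⇒ (c0=-2, c1=2)
macro 3: S0 reads c1=2 → after 3×micro: 1; S1 reads c1=2 → after 1×micro: 1 ⇒ (c0=1, c1=1)
macro 4: S0 reads c1=1 → after 3×micro: -2; S1 reads c1=1 → after 1×micro: 2 ⇒ (c0=-2, c1=2)
macro 5: S0 reads c1=2 → after 3×micro: 1; S1 reads c1=2 → after 1×micro: 1 ⇒ (c0=1, c1=1)
macro 6: S0 reads c1=1 → after 3×micro: -2; S1 reads c1=1 → after 1×micro: 2 ⇒ (c0=-2, c1=2)
macro 7: S0 reads c1=2 → after 3×micro: 1; S1 reads c1=2 → after 1×micro: 1 ⇒ (c0=1, c1=1)
macro 8: S0 reads c1=1 → after 3×micro: -2; S1 reads c1=1 → after 1×micro: 2 ⇒ (c0=-2, c1=2)
macro 9: S0 reads c1=2 → after 3×micro: 1; S1 reads c1=2 → after 1×micro: 1 ⇒ (c0=1, c1=1)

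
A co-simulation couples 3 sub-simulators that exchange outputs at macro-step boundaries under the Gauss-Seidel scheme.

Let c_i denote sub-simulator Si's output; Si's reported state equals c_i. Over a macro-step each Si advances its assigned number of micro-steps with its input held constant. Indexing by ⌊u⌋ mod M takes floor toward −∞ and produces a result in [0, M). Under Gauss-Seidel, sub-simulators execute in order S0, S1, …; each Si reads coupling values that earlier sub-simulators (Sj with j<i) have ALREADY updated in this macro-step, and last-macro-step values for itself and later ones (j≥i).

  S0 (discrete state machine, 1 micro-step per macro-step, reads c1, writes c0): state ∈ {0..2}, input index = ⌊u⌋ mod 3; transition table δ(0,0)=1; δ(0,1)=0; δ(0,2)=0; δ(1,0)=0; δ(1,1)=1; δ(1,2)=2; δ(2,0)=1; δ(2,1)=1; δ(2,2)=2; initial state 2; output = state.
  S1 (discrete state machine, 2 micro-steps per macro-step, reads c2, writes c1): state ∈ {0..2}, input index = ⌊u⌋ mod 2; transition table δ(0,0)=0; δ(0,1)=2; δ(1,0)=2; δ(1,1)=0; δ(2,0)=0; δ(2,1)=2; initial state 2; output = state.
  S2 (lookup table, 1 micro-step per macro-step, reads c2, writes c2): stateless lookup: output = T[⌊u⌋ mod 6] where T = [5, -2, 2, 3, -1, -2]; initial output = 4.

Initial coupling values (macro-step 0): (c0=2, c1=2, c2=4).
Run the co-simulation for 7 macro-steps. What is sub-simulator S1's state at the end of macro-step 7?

S1 state at macro-step 7 = 0

macro 1: S0 reads c1=2 → after 1×micro: 2; S1 reads c2=4 → after 2×micro: 0; S2 reads c2=4 → after 1×micro: -1 ⇒ (c0=2, c1=0, c2=-1)
macro 2: S0 reads c1=0 → after 1×micro: 1; S1 reads c2=-1 → after 2×micro: 2; S2 reads c2=-1 → after 1×micro: -2 ⇒ (c0=1, c1=2, c2=-2)
macro 3: S0 reads c1=2 → after 1×micro: 2; S1 reads c2=-2 → after 2×micro: 0; S2 reads c2=-2 → after 1×micro: -1 ⇒ (c0=2, c1=0, c2=-1)
macro 4: S0 reads c1=0 → after 1×micro: 1; S1 reads c2=-1 → after 2×micro: 2; S2 reads c2=-1 → after 1×micro: -2 ⇒ (c0=1, c1=2, c2=-2)
macro 5: S0 reads c1=2 → after 1×micro: 2; S1 reads c2=-2 → after 2×micro: 0; S2 reads c2=-2 → after 1×micro: -1 ⇒ (c0=2, c1=0, c2=-1)
macro 6: S0 reads c1=0 → after 1×micro: 1; S1 reads c2=-1 → after 2×micro: 2; S2 reads c2=-1 → after 1×micro: -2 ⇒ (c0=1, c1=2, c2=-2)
macro 7: S0 reads c1=2 → after 1×micro: 2; S1 reads c2=-2 → after 2×micro: 0; S2 reads c2=-2 → after 1×micro: -1 ⇒ (c0=2, c1=0, c2=-1)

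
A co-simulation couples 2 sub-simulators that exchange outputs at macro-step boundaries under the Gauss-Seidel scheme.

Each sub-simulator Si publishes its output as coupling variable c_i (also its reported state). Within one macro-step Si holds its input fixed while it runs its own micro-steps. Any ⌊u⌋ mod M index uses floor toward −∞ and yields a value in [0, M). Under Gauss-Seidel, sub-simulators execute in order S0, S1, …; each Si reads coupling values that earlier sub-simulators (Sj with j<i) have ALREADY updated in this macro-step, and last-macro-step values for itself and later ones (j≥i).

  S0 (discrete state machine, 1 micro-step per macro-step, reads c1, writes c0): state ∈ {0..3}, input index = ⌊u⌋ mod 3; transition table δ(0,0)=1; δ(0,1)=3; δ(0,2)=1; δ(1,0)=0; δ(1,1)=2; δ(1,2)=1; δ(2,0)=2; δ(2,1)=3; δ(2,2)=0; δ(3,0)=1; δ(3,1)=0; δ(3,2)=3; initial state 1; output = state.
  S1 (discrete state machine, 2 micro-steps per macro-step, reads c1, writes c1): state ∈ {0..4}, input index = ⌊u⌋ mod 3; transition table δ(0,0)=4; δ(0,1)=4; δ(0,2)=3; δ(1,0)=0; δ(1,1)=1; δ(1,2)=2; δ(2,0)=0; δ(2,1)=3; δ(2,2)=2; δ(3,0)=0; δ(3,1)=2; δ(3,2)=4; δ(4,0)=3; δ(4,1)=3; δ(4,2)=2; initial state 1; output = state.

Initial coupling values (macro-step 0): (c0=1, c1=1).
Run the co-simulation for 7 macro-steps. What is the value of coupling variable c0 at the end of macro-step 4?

macro 1: S0 reads c1=1 → after 1×micro: 2; S1 reads c1=1 → after 2×micro: 1 ⇒ (c0=2, c1=1)
macro 2: S0 reads c1=1 → after 1×micro: 3; S1 reads c1=1 → after 2×micro: 1 ⇒ (c0=3, c1=1)
macro 3: S0 reads c1=1 → after 1×micro: 0; S1 reads c1=1 → after 2×micro: 1 ⇒ (c0=0, c1=1)
macro 4: S0 reads c1=1 → after 1×micro: 3; S1 reads c1=1 → after 2×micro: 1 ⇒ (c0=3, c1=1)
macro 5: S0 reads c1=1 → after 1×micro: 0; S1 reads c1=1 → after 2×micro: 1 ⇒ (c0=0, c1=1)
macro 6: S0 reads c1=1 → after 1×micro: 3; S1 reads c1=1 → after 2×micro: 1 ⇒ (c0=3, c1=1)
macro 7: S0 reads c1=1 → after 1×micro: 0; S1 reads c1=1 → after 2×micro: 1 ⇒ (c0=0, c1=1)

c0 at macro-step 4 = 3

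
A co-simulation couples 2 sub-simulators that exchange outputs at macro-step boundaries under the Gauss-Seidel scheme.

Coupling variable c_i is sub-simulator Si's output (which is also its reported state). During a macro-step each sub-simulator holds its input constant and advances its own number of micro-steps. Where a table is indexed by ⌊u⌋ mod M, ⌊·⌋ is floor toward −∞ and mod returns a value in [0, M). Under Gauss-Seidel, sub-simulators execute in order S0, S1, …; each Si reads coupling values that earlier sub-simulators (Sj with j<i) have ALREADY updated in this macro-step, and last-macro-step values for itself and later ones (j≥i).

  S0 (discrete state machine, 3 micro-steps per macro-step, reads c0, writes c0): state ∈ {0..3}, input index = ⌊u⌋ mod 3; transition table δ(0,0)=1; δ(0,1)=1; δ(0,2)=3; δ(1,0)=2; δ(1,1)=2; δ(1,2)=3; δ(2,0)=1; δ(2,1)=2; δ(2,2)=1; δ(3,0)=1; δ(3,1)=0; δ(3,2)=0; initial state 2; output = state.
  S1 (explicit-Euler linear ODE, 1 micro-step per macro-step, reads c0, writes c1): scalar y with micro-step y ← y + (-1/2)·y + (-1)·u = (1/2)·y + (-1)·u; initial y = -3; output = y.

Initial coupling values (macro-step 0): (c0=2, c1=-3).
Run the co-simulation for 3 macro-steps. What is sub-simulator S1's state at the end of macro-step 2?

S1 state at macro-step 2 = -7/4

macro 1: S0 reads c0=2 → after 3×micro: 0; S1 reads c0=0 → after 1×micro: -3/2 ⇒ (c0=0, c1=-3/2)
macro 2: S0 reads c0=0 → after 3×micro: 1; S1 reads c0=1 → after 1×micro: -7/4 ⇒ (c0=1, c1=-7/4)
macro 3: S0 reads c0=1 → after 3×micro: 2; S1 reads c0=2 → after 1×micro: -23/8 ⇒ (c0=2, c1=-23/8)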